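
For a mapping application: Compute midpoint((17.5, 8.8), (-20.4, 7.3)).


M = ((17.5+(-20.4))/2, (8.8+7.3)/2)
= (-1.45, 8.05)

(-1.45, 8.05)


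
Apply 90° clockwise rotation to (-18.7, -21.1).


90° CW: (x,y) -> (y, -x)
(-18.7,-21.1) -> (-21.1, 18.7)

(-21.1, 18.7)


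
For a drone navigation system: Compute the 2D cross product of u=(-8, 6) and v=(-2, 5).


u x v = u_x*v_y - u_y*v_x = (-8)*5 - 6*(-2)
= (-40) - (-12) = -28

-28


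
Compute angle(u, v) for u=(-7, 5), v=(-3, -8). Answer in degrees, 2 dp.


u.v = -19, |u| = sqrt(74) = 8.6023, |v| = sqrt(73) = 8.544
cos(theta) = u.v/(|u||v|) = -19/sqrt(5402) = -0.258509
theta = acos(-0.258509) = 104.98 degrees

104.98 degrees


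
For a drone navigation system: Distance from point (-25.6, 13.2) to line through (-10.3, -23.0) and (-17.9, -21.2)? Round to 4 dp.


|cross product| = 247.58
|line direction| = sqrt(61) = 7.8102
Distance = 247.58/sqrt(61) = 31.6994

31.6994


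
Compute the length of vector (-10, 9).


|u| = sqrt((-10)^2 + 9^2) = sqrt(181) = 13.4536

13.4536


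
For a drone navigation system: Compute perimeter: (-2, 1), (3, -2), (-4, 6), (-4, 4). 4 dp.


Sides: (-2, 1)->(3, -2): sqrt(34) = 5.830952, (3, -2)->(-4, 6): sqrt(113) = 10.630146, (-4, 6)->(-4, 4): sqrt(4) = 2, (-4, 4)->(-2, 1): sqrt(13) = 3.605551
Sum = 22.066649
Perimeter = 22.0666

22.0666


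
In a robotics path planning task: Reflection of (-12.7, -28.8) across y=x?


Reflection over y=x: (x,y) -> (y,x)
(-12.7, -28.8) -> (-28.8, -12.7)

(-28.8, -12.7)


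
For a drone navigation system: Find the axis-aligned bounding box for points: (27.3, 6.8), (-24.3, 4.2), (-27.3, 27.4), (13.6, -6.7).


x range: [-27.3, 27.3]
y range: [-6.7, 27.4]
Bounding box: (-27.3,-6.7) to (27.3,27.4)

(-27.3,-6.7) to (27.3,27.4)


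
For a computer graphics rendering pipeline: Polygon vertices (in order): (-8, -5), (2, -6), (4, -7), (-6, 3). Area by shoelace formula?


Shoelace sum: ((-8)*(-6) - 2*(-5)) + (2*(-7) - 4*(-6)) + (4*3 - (-6)*(-7)) + ((-6)*(-5) - (-8)*3)
= 92
Area = |92|/2 = 46

46


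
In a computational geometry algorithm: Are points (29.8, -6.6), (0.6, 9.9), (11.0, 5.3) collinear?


Cross product: (0.6-29.8)*(5.3-(-6.6)) - (9.9-(-6.6))*(11-29.8)
= -37.28

No, not collinear


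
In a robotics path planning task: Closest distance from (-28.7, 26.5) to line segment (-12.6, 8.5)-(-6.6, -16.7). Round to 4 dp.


Project P onto AB: t = 0 (clamped to [0,1])
Closest point on segment: (-12.6, 8.5)
Distance: 24.1497

24.1497


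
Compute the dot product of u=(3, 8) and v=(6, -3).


u . v = u_x*v_x + u_y*v_y = 3*6 + 8*(-3)
= 18 + (-24) = -6

-6


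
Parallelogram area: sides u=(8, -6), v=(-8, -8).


|u x v| = |8*(-8) - (-6)*(-8)|
= |(-64) - 48| = 112

112


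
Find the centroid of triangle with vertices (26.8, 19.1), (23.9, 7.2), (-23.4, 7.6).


Centroid = ((x_A+x_B+x_C)/3, (y_A+y_B+y_C)/3)
= ((26.8+23.9+(-23.4))/3, (19.1+7.2+7.6)/3)
= (9.1, 11.3)

(9.1, 11.3)


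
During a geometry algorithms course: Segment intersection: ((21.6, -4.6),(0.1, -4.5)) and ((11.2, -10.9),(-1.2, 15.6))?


Cross products: d1=-353.72, d2=214.79, d3=136.49, d4=-432.02
d1*d2 < 0 and d3*d4 < 0? yes

Yes, they intersect


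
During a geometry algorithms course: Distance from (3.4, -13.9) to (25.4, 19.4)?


dx=22, dy=33.3
d^2 = 22^2 + 33.3^2 = 1592.89
d = sqrt(1592.89) = 39.911

39.911


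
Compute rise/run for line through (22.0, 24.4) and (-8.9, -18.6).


slope = (y2-y1)/(x2-x1) = ((-18.6)-24.4)/((-8.9)-22) = (-43)/(-30.9) = 1.3916

1.3916


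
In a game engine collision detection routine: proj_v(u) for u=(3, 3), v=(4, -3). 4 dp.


u.v = 3, |v| = sqrt(25) = 5
Scalar projection = u.v / |v| = 3 / sqrt(25) = 0.6

0.6


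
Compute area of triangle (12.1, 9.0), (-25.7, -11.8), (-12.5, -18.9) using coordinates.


Area = |x_A(y_B-y_C) + x_B(y_C-y_A) + x_C(y_A-y_B)|/2
= |85.91 + 717.03 + (-260)|/2
= 542.94/2 = 271.47

271.47


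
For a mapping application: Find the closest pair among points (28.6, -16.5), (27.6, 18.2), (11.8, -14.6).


d(P0,P1) = 34.7144, d(P0,P2) = 16.9071, d(P1,P2) = 36.4071
Closest: P0 and P2

Closest pair: (28.6, -16.5) and (11.8, -14.6), distance = 16.9071


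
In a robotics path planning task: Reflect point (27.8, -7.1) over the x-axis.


Reflection over x-axis: (x,y) -> (x,-y)
(27.8, -7.1) -> (27.8, 7.1)

(27.8, 7.1)


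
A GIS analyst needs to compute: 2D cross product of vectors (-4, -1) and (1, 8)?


u x v = u_x*v_y - u_y*v_x = (-4)*8 - (-1)*1
= (-32) - (-1) = -31

-31


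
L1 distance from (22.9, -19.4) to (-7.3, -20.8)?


|22.9-(-7.3)| + |(-19.4)-(-20.8)| = 30.2 + 1.4 = 31.6

31.6


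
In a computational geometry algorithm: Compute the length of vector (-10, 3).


|u| = sqrt((-10)^2 + 3^2) = sqrt(109) = 10.4403

10.4403


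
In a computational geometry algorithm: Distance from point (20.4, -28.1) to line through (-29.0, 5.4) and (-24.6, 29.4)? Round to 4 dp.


|cross product| = 1333
|line direction| = sqrt(595.36) = 24.4
Distance = 1333/sqrt(595.36) = 54.6311

54.6311


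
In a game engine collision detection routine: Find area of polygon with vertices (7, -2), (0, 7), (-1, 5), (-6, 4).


Shoelace sum: (7*7 - 0*(-2)) + (0*5 - (-1)*7) + ((-1)*4 - (-6)*5) + ((-6)*(-2) - 7*4)
= 66
Area = |66|/2 = 33

33


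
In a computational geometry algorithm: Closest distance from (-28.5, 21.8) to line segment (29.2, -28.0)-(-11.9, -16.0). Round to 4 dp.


Project P onto AB: t = 1 (clamped to [0,1])
Closest point on segment: (-11.9, -16)
Distance: 41.2844

41.2844


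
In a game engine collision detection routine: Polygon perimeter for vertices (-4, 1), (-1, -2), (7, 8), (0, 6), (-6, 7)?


Sides: (-4, 1)->(-1, -2): sqrt(18) = 4.242641, (-1, -2)->(7, 8): sqrt(164) = 12.806248, (7, 8)->(0, 6): sqrt(53) = 7.28011, (0, 6)->(-6, 7): sqrt(37) = 6.082763, (-6, 7)->(-4, 1): sqrt(40) = 6.324555
Sum = 36.736317
Perimeter = 36.7363

36.7363


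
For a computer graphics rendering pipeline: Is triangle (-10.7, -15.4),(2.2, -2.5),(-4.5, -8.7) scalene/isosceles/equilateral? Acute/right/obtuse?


Side lengths squared: AB^2=332.82, BC^2=83.33, CA^2=83.33
Sorted: [83.33, 83.33, 332.82]
By sides: Isosceles, By angles: Obtuse

Isosceles, Obtuse


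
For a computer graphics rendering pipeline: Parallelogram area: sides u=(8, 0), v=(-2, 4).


|u x v| = |8*4 - 0*(-2)|
= |32 - 0| = 32

32


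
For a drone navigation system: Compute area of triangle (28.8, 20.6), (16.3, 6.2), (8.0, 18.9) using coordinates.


Area = |x_A(y_B-y_C) + x_B(y_C-y_A) + x_C(y_A-y_B)|/2
= |(-365.76) + (-27.71) + 115.2|/2
= 278.27/2 = 139.135

139.135


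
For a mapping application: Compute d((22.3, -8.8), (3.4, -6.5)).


dx=-18.9, dy=2.3
d^2 = (-18.9)^2 + 2.3^2 = 362.5
d = sqrt(362.5) = 19.0394

19.0394


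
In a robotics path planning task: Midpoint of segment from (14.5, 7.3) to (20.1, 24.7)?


M = ((14.5+20.1)/2, (7.3+24.7)/2)
= (17.3, 16)

(17.3, 16)


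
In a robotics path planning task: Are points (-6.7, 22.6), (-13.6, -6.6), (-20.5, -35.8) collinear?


Cross product: ((-13.6)-(-6.7))*((-35.8)-22.6) - ((-6.6)-22.6)*((-20.5)-(-6.7))
= 0

Yes, collinear


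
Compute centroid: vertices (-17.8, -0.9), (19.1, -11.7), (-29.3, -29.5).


Centroid = ((x_A+x_B+x_C)/3, (y_A+y_B+y_C)/3)
= (((-17.8)+19.1+(-29.3))/3, ((-0.9)+(-11.7)+(-29.5))/3)
= (-9.3333, -14.0333)

(-9.3333, -14.0333)


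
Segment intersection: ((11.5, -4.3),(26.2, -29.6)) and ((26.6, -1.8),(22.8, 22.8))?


Cross products: d1=380.96, d2=115.48, d3=418.78, d4=684.26
d1*d2 < 0 and d3*d4 < 0? no

No, they don't intersect


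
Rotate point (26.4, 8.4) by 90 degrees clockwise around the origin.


90° CW: (x,y) -> (y, -x)
(26.4,8.4) -> (8.4, -26.4)

(8.4, -26.4)


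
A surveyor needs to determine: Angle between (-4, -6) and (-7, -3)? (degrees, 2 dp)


u.v = 46, |u| = sqrt(52) = 7.2111, |v| = sqrt(58) = 7.6158
cos(theta) = u.v/(|u||v|) = 46/sqrt(3016) = 0.837611
theta = acos(0.837611) = 33.11 degrees

33.11 degrees


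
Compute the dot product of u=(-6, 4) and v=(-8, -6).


u . v = u_x*v_x + u_y*v_y = (-6)*(-8) + 4*(-6)
= 48 + (-24) = 24

24


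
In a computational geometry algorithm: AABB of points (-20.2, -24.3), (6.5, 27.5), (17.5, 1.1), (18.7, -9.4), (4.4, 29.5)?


x range: [-20.2, 18.7]
y range: [-24.3, 29.5]
Bounding box: (-20.2,-24.3) to (18.7,29.5)

(-20.2,-24.3) to (18.7,29.5)


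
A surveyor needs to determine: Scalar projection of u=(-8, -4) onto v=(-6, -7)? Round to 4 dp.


u.v = 76, |v| = sqrt(85) = 9.2195
Scalar projection = u.v / |v| = 76 / sqrt(85) = 8.2434

8.2434


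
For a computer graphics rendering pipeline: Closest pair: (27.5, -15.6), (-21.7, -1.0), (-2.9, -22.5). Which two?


d(P0,P1) = 51.3206, d(P0,P2) = 31.1732, d(P1,P2) = 28.5603
Closest: P1 and P2

Closest pair: (-21.7, -1.0) and (-2.9, -22.5), distance = 28.5603


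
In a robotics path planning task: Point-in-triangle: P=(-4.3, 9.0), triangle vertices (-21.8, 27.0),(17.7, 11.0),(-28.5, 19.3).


Cross products: AB x AP = -431, BC x BP = 275, CA x CP = -255.35
All same sign? no

No, outside


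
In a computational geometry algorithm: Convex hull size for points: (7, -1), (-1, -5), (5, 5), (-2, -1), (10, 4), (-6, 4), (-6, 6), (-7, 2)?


Convex hull vertices (CCW): (-7, 2), (-1, -5), (7, -1), (10, 4), (5, 5), (-6, 6)
Count = 6

6


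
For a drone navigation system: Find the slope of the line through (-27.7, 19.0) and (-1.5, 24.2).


slope = (y2-y1)/(x2-x1) = (24.2-19)/((-1.5)-(-27.7)) = 5.2/26.2 = 0.1985

0.1985


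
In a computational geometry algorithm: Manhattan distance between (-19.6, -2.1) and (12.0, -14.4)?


|(-19.6)-12| + |(-2.1)-(-14.4)| = 31.6 + 12.3 = 43.9

43.9


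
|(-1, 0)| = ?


|u| = sqrt((-1)^2 + 0^2) = sqrt(1) = 1

1


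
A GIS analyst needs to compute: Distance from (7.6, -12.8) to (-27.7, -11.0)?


dx=-35.3, dy=1.8
d^2 = (-35.3)^2 + 1.8^2 = 1249.33
d = sqrt(1249.33) = 35.3459

35.3459


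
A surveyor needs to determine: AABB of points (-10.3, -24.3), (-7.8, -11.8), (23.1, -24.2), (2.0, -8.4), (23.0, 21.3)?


x range: [-10.3, 23.1]
y range: [-24.3, 21.3]
Bounding box: (-10.3,-24.3) to (23.1,21.3)

(-10.3,-24.3) to (23.1,21.3)


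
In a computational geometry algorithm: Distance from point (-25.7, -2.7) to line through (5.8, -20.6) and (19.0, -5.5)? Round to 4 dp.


|cross product| = 711.93
|line direction| = sqrt(402.25) = 20.0562
Distance = 711.93/sqrt(402.25) = 35.4968

35.4968


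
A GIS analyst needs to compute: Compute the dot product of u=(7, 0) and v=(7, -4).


u . v = u_x*v_x + u_y*v_y = 7*7 + 0*(-4)
= 49 + 0 = 49

49


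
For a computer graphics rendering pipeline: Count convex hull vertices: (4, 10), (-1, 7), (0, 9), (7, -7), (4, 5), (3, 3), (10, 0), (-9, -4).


Convex hull vertices (CCW): (-9, -4), (7, -7), (10, 0), (4, 10), (0, 9)
Count = 5

5


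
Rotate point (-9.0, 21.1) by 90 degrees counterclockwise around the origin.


90° CCW: (x,y) -> (-y, x)
(-9,21.1) -> (-21.1, -9)

(-21.1, -9)


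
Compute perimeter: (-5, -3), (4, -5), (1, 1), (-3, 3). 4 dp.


Sides: (-5, -3)->(4, -5): sqrt(85) = 9.219544, (4, -5)->(1, 1): sqrt(45) = 6.708204, (1, 1)->(-3, 3): sqrt(20) = 4.472136, (-3, 3)->(-5, -3): sqrt(40) = 6.324555
Sum = 26.724439
Perimeter = 26.7244

26.7244


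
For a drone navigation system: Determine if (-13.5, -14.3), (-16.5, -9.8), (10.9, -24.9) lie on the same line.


Cross product: ((-16.5)-(-13.5))*((-24.9)-(-14.3)) - ((-9.8)-(-14.3))*(10.9-(-13.5))
= -78

No, not collinear


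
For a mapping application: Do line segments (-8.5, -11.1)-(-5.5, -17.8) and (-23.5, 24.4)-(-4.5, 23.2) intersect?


Cross products: d1=-656.5, d2=-780.2, d3=6, d4=129.7
d1*d2 < 0 and d3*d4 < 0? no

No, they don't intersect


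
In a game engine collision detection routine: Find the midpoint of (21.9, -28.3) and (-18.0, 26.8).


M = ((21.9+(-18))/2, ((-28.3)+26.8)/2)
= (1.95, -0.75)

(1.95, -0.75)


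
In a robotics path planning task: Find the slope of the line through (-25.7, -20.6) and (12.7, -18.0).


slope = (y2-y1)/(x2-x1) = ((-18)-(-20.6))/(12.7-(-25.7)) = 2.6/38.4 = 0.0677

0.0677


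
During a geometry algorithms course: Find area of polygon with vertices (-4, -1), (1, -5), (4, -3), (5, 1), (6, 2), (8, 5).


Shoelace sum: ((-4)*(-5) - 1*(-1)) + (1*(-3) - 4*(-5)) + (4*1 - 5*(-3)) + (5*2 - 6*1) + (6*5 - 8*2) + (8*(-1) - (-4)*5)
= 87
Area = |87|/2 = 43.5

43.5


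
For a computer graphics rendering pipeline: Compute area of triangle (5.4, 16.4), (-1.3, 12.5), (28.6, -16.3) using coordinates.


Area = |x_A(y_B-y_C) + x_B(y_C-y_A) + x_C(y_A-y_B)|/2
= |155.52 + 42.51 + 111.54|/2
= 309.57/2 = 154.785

154.785


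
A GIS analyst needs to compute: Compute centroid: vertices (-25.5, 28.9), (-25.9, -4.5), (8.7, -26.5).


Centroid = ((x_A+x_B+x_C)/3, (y_A+y_B+y_C)/3)
= (((-25.5)+(-25.9)+8.7)/3, (28.9+(-4.5)+(-26.5))/3)
= (-14.2333, -0.7)

(-14.2333, -0.7)


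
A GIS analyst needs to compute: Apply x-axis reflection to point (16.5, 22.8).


Reflection over x-axis: (x,y) -> (x,-y)
(16.5, 22.8) -> (16.5, -22.8)

(16.5, -22.8)


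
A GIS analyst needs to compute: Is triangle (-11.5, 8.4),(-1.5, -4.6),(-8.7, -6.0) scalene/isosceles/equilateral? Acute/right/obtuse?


Side lengths squared: AB^2=269, BC^2=53.8, CA^2=215.2
Sorted: [53.8, 215.2, 269]
By sides: Scalene, By angles: Right

Scalene, Right


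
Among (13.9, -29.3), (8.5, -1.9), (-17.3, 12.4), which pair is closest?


d(P0,P1) = 27.927, d(P0,P2) = 52.08, d(P1,P2) = 29.498
Closest: P0 and P1

Closest pair: (13.9, -29.3) and (8.5, -1.9), distance = 27.927


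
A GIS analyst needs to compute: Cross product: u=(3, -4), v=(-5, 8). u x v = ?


u x v = u_x*v_y - u_y*v_x = 3*8 - (-4)*(-5)
= 24 - 20 = 4

4


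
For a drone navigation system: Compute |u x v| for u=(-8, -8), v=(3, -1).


|u x v| = |(-8)*(-1) - (-8)*3|
= |8 - (-24)| = 32

32


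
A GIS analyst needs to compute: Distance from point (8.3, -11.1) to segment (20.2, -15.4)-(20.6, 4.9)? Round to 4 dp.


Project P onto AB: t = 0.2002 (clamped to [0,1])
Closest point on segment: (20.2801, -11.3361)
Distance: 11.9824

11.9824


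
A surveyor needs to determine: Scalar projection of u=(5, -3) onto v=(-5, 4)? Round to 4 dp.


u.v = -37, |v| = sqrt(41) = 6.4031
Scalar projection = u.v / |v| = -37 / sqrt(41) = -5.7784

-5.7784


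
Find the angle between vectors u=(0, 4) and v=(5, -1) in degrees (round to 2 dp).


u.v = -4, |u| = sqrt(16) = 4, |v| = sqrt(26) = 5.099
cos(theta) = u.v/(|u||v|) = -4/sqrt(416) = -0.196116
theta = acos(-0.196116) = 101.31 degrees

101.31 degrees


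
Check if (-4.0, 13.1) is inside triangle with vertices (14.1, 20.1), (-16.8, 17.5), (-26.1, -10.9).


Cross products: AB x AP = 169.24, BC x BP = 404.44, CA x CP = 279.7
All same sign? yes

Yes, inside


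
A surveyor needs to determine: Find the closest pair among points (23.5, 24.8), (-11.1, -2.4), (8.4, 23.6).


d(P0,P1) = 44.0114, d(P0,P2) = 15.1476, d(P1,P2) = 32.5
Closest: P0 and P2

Closest pair: (23.5, 24.8) and (8.4, 23.6), distance = 15.1476


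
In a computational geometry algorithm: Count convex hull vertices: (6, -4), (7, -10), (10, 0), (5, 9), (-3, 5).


Convex hull vertices (CCW): (-3, 5), (7, -10), (10, 0), (5, 9)
Count = 4

4


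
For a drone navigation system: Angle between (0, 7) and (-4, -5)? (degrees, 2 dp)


u.v = -35, |u| = sqrt(49) = 7, |v| = sqrt(41) = 6.4031
cos(theta) = u.v/(|u||v|) = -35/sqrt(2009) = -0.780869
theta = acos(-0.780869) = 141.34 degrees

141.34 degrees


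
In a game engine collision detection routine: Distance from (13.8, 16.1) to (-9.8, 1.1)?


dx=-23.6, dy=-15
d^2 = (-23.6)^2 + (-15)^2 = 781.96
d = sqrt(781.96) = 27.9635

27.9635


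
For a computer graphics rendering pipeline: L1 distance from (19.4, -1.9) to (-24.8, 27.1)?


|19.4-(-24.8)| + |(-1.9)-27.1| = 44.2 + 29 = 73.2

73.2


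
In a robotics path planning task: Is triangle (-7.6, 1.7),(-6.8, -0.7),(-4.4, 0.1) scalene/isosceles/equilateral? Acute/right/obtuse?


Side lengths squared: AB^2=6.4, BC^2=6.4, CA^2=12.8
Sorted: [6.4, 6.4, 12.8]
By sides: Isosceles, By angles: Right

Isosceles, Right


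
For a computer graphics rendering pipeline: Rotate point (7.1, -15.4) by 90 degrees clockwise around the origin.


90° CW: (x,y) -> (y, -x)
(7.1,-15.4) -> (-15.4, -7.1)

(-15.4, -7.1)


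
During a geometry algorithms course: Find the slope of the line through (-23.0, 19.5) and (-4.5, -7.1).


slope = (y2-y1)/(x2-x1) = ((-7.1)-19.5)/((-4.5)-(-23)) = (-26.6)/18.5 = -1.4378

-1.4378


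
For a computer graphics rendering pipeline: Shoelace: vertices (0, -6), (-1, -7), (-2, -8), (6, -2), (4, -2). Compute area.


Shoelace sum: (0*(-7) - (-1)*(-6)) + ((-1)*(-8) - (-2)*(-7)) + ((-2)*(-2) - 6*(-8)) + (6*(-2) - 4*(-2)) + (4*(-6) - 0*(-2))
= 12
Area = |12|/2 = 6

6


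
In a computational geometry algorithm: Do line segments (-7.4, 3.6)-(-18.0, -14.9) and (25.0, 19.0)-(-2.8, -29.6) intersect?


Cross products: d1=-1146.52, d2=-1147.38, d3=436.16, d4=437.02
d1*d2 < 0 and d3*d4 < 0? no

No, they don't intersect


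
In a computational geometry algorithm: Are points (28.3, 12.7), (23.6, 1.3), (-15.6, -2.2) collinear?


Cross product: (23.6-28.3)*((-2.2)-12.7) - (1.3-12.7)*((-15.6)-28.3)
= -430.43

No, not collinear


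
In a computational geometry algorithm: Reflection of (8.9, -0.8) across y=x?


Reflection over y=x: (x,y) -> (y,x)
(8.9, -0.8) -> (-0.8, 8.9)

(-0.8, 8.9)


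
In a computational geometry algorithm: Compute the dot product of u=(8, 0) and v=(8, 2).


u . v = u_x*v_x + u_y*v_y = 8*8 + 0*2
= 64 + 0 = 64

64


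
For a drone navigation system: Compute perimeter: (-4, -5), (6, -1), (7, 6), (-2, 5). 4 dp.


Sides: (-4, -5)->(6, -1): sqrt(116) = 10.77033, (6, -1)->(7, 6): sqrt(50) = 7.071068, (7, 6)->(-2, 5): sqrt(82) = 9.055385, (-2, 5)->(-4, -5): sqrt(104) = 10.198039
Sum = 37.094822
Perimeter = 37.0948

37.0948


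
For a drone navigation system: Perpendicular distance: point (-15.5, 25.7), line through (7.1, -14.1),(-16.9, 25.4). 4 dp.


|cross product| = 62.5
|line direction| = sqrt(2136.25) = 46.2196
Distance = 62.5/sqrt(2136.25) = 1.3522

1.3522


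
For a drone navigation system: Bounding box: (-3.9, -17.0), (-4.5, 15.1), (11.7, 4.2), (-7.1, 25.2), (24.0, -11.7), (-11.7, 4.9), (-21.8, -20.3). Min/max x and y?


x range: [-21.8, 24]
y range: [-20.3, 25.2]
Bounding box: (-21.8,-20.3) to (24,25.2)

(-21.8,-20.3) to (24,25.2)


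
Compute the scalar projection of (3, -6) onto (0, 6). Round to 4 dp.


u.v = -36, |v| = sqrt(36) = 6
Scalar projection = u.v / |v| = -36 / sqrt(36) = -6

-6


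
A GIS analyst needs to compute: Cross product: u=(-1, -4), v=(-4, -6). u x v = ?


u x v = u_x*v_y - u_y*v_x = (-1)*(-6) - (-4)*(-4)
= 6 - 16 = -10

-10


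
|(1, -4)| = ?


|u| = sqrt(1^2 + (-4)^2) = sqrt(17) = 4.1231

4.1231


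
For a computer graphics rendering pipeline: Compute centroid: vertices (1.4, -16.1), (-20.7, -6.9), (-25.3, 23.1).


Centroid = ((x_A+x_B+x_C)/3, (y_A+y_B+y_C)/3)
= ((1.4+(-20.7)+(-25.3))/3, ((-16.1)+(-6.9)+23.1)/3)
= (-14.8667, 0.0333)

(-14.8667, 0.0333)


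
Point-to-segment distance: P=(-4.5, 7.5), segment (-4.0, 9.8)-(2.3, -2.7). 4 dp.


Project P onto AB: t = 0.1307 (clamped to [0,1])
Closest point on segment: (-3.1769, 8.1668)
Distance: 1.4817

1.4817


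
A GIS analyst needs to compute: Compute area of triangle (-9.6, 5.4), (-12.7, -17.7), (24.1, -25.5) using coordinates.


Area = |x_A(y_B-y_C) + x_B(y_C-y_A) + x_C(y_A-y_B)|/2
= |(-74.88) + 392.43 + 556.71|/2
= 874.26/2 = 437.13

437.13


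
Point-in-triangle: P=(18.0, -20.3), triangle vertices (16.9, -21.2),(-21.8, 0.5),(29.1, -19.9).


Cross products: AB x AP = -58.7, BC x BP = -246.8, CA x CP = -9.55
All same sign? yes

Yes, inside


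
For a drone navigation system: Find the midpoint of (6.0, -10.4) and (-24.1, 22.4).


M = ((6+(-24.1))/2, ((-10.4)+22.4)/2)
= (-9.05, 6)

(-9.05, 6)


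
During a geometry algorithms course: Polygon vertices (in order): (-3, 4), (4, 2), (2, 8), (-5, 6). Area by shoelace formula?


Shoelace sum: ((-3)*2 - 4*4) + (4*8 - 2*2) + (2*6 - (-5)*8) + ((-5)*4 - (-3)*6)
= 56
Area = |56|/2 = 28

28


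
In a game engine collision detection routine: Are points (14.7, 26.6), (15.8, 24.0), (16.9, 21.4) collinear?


Cross product: (15.8-14.7)*(21.4-26.6) - (24-26.6)*(16.9-14.7)
= 0

Yes, collinear


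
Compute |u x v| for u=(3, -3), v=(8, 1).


|u x v| = |3*1 - (-3)*8|
= |3 - (-24)| = 27

27


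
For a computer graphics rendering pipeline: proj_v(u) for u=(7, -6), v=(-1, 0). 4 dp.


u.v = -7, |v| = sqrt(1) = 1
Scalar projection = u.v / |v| = -7 / sqrt(1) = -7

-7


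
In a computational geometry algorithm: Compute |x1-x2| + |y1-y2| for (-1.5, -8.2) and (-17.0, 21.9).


|(-1.5)-(-17)| + |(-8.2)-21.9| = 15.5 + 30.1 = 45.6

45.6


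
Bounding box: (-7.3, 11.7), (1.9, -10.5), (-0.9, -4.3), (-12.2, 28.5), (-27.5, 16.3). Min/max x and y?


x range: [-27.5, 1.9]
y range: [-10.5, 28.5]
Bounding box: (-27.5,-10.5) to (1.9,28.5)

(-27.5,-10.5) to (1.9,28.5)


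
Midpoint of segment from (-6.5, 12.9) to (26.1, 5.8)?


M = (((-6.5)+26.1)/2, (12.9+5.8)/2)
= (9.8, 9.35)

(9.8, 9.35)


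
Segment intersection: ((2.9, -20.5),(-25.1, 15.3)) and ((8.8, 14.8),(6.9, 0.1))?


Cross products: d1=-19.66, d2=-499.28, d3=-1199.62, d4=-720
d1*d2 < 0 and d3*d4 < 0? no

No, they don't intersect


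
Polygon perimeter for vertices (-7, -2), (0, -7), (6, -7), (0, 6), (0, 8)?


Sides: (-7, -2)->(0, -7): sqrt(74) = 8.602325, (0, -7)->(6, -7): sqrt(36) = 6, (6, -7)->(0, 6): sqrt(205) = 14.317821, (0, 6)->(0, 8): sqrt(4) = 2, (0, 8)->(-7, -2): sqrt(149) = 12.206556
Sum = 43.126702
Perimeter = 43.1267

43.1267


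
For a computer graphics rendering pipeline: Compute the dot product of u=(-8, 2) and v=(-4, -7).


u . v = u_x*v_x + u_y*v_y = (-8)*(-4) + 2*(-7)
= 32 + (-14) = 18

18


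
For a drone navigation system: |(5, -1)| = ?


|u| = sqrt(5^2 + (-1)^2) = sqrt(26) = 5.099

5.099


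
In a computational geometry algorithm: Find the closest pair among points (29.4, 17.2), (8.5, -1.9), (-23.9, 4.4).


d(P0,P1) = 28.3129, d(P0,P2) = 54.8154, d(P1,P2) = 33.0068
Closest: P0 and P1

Closest pair: (29.4, 17.2) and (8.5, -1.9), distance = 28.3129


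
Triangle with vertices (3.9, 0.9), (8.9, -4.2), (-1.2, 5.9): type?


Side lengths squared: AB^2=51.01, BC^2=204.02, CA^2=51.01
Sorted: [51.01, 51.01, 204.02]
By sides: Isosceles, By angles: Obtuse

Isosceles, Obtuse


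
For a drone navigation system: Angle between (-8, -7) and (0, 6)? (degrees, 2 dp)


u.v = -42, |u| = sqrt(113) = 10.6301, |v| = sqrt(36) = 6
cos(theta) = u.v/(|u||v|) = -42/sqrt(4068) = -0.658505
theta = acos(-0.658505) = 131.19 degrees

131.19 degrees


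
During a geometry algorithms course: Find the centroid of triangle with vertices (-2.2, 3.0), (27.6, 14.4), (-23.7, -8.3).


Centroid = ((x_A+x_B+x_C)/3, (y_A+y_B+y_C)/3)
= (((-2.2)+27.6+(-23.7))/3, (3+14.4+(-8.3))/3)
= (0.5667, 3.0333)

(0.5667, 3.0333)


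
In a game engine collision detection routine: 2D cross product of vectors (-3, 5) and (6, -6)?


u x v = u_x*v_y - u_y*v_x = (-3)*(-6) - 5*6
= 18 - 30 = -12

-12


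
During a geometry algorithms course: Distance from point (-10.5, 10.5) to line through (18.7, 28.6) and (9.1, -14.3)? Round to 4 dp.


|cross product| = 1078.92
|line direction| = sqrt(1932.57) = 43.961
Distance = 1078.92/sqrt(1932.57) = 24.5427

24.5427


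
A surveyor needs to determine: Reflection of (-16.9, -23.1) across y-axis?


Reflection over y-axis: (x,y) -> (-x,y)
(-16.9, -23.1) -> (16.9, -23.1)

(16.9, -23.1)


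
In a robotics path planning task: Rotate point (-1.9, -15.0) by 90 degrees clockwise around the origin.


90° CW: (x,y) -> (y, -x)
(-1.9,-15) -> (-15, 1.9)

(-15, 1.9)


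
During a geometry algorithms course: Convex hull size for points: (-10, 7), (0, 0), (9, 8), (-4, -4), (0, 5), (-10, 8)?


Convex hull vertices (CCW): (-10, 7), (-4, -4), (9, 8), (-10, 8)
Count = 4

4


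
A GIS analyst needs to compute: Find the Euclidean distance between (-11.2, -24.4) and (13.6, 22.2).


dx=24.8, dy=46.6
d^2 = 24.8^2 + 46.6^2 = 2786.6
d = sqrt(2786.6) = 52.7883

52.7883


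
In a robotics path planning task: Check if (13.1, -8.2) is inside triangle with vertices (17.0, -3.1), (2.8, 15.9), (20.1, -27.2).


Cross products: AB x AP = 146.52, BC x BP = 27, CA x CP = 109.8
All same sign? yes

Yes, inside


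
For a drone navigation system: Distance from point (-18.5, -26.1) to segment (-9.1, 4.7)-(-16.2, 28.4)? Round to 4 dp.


Project P onto AB: t = 0 (clamped to [0,1])
Closest point on segment: (-9.1, 4.7)
Distance: 32.2025

32.2025


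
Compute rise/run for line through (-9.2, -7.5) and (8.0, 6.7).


slope = (y2-y1)/(x2-x1) = (6.7-(-7.5))/(8-(-9.2)) = 14.2/17.2 = 0.8256

0.8256


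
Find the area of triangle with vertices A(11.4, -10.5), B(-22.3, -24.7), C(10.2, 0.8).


Area = |x_A(y_B-y_C) + x_B(y_C-y_A) + x_C(y_A-y_B)|/2
= |(-290.7) + (-251.99) + 144.84|/2
= 397.85/2 = 198.925

198.925


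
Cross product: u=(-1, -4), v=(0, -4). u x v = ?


u x v = u_x*v_y - u_y*v_x = (-1)*(-4) - (-4)*0
= 4 - 0 = 4

4


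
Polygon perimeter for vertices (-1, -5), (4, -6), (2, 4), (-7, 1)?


Sides: (-1, -5)->(4, -6): sqrt(26) = 5.09902, (4, -6)->(2, 4): sqrt(104) = 10.198039, (2, 4)->(-7, 1): sqrt(90) = 9.486833, (-7, 1)->(-1, -5): sqrt(72) = 8.485281
Sum = 33.269173
Perimeter = 33.2692

33.2692


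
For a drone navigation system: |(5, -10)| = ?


|u| = sqrt(5^2 + (-10)^2) = sqrt(125) = 11.1803

11.1803


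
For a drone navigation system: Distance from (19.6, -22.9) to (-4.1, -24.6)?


dx=-23.7, dy=-1.7
d^2 = (-23.7)^2 + (-1.7)^2 = 564.58
d = sqrt(564.58) = 23.7609

23.7609


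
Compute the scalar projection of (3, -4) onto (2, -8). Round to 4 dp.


u.v = 38, |v| = sqrt(68) = 8.2462
Scalar projection = u.v / |v| = 38 / sqrt(68) = 4.6082

4.6082


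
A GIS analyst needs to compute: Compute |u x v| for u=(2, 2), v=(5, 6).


|u x v| = |2*6 - 2*5|
= |12 - 10| = 2

2


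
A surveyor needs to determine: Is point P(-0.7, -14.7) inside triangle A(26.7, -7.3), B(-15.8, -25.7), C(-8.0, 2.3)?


Cross products: AB x AP = -189.66, BC x BP = -337, CA x CP = -519.82
All same sign? yes

Yes, inside


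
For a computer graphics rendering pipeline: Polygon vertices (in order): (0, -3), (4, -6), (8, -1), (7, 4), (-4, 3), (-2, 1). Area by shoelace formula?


Shoelace sum: (0*(-6) - 4*(-3)) + (4*(-1) - 8*(-6)) + (8*4 - 7*(-1)) + (7*3 - (-4)*4) + ((-4)*1 - (-2)*3) + ((-2)*(-3) - 0*1)
= 140
Area = |140|/2 = 70

70


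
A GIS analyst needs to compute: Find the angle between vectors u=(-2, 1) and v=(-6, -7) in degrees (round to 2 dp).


u.v = 5, |u| = sqrt(5) = 2.2361, |v| = sqrt(85) = 9.2195
cos(theta) = u.v/(|u||v|) = 5/sqrt(425) = 0.242536
theta = acos(0.242536) = 75.96 degrees

75.96 degrees


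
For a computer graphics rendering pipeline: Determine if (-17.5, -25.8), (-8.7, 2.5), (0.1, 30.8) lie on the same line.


Cross product: ((-8.7)-(-17.5))*(30.8-(-25.8)) - (2.5-(-25.8))*(0.1-(-17.5))
= 0

Yes, collinear


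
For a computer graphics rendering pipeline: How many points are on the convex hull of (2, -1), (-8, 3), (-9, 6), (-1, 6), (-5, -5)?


Convex hull vertices (CCW): (-9, 6), (-8, 3), (-5, -5), (2, -1), (-1, 6)
Count = 5

5


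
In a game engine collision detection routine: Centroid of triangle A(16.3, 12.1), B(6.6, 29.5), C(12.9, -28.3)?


Centroid = ((x_A+x_B+x_C)/3, (y_A+y_B+y_C)/3)
= ((16.3+6.6+12.9)/3, (12.1+29.5+(-28.3))/3)
= (11.9333, 4.4333)

(11.9333, 4.4333)


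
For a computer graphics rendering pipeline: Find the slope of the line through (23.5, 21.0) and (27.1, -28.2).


slope = (y2-y1)/(x2-x1) = ((-28.2)-21)/(27.1-23.5) = (-49.2)/3.6 = -13.6667

-13.6667


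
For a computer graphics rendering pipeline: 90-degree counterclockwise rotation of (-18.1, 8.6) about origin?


90° CCW: (x,y) -> (-y, x)
(-18.1,8.6) -> (-8.6, -18.1)

(-8.6, -18.1)


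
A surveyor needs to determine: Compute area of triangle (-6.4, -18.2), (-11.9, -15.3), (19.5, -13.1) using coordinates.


Area = |x_A(y_B-y_C) + x_B(y_C-y_A) + x_C(y_A-y_B)|/2
= |14.08 + (-60.69) + (-56.55)|/2
= 103.16/2 = 51.58

51.58


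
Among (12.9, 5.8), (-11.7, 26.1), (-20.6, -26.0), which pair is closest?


d(P0,P1) = 31.8944, d(P0,P2) = 46.1897, d(P1,P2) = 52.8547
Closest: P0 and P1

Closest pair: (12.9, 5.8) and (-11.7, 26.1), distance = 31.8944


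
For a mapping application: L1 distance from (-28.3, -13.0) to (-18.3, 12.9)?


|(-28.3)-(-18.3)| + |(-13)-12.9| = 10 + 25.9 = 35.9

35.9


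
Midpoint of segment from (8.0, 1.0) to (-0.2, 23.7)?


M = ((8+(-0.2))/2, (1+23.7)/2)
= (3.9, 12.35)

(3.9, 12.35)


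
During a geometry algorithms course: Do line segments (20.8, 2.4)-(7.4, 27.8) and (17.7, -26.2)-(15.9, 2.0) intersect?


Cross products: d1=-138.9, d2=193.26, d3=461.98, d4=129.82
d1*d2 < 0 and d3*d4 < 0? no

No, they don't intersect


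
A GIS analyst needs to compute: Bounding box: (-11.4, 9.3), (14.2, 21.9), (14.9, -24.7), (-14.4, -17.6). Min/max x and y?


x range: [-14.4, 14.9]
y range: [-24.7, 21.9]
Bounding box: (-14.4,-24.7) to (14.9,21.9)

(-14.4,-24.7) to (14.9,21.9)


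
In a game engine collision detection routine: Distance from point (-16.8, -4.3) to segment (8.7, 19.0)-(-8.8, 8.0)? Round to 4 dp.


Project P onto AB: t = 1 (clamped to [0,1])
Closest point on segment: (-8.8, 8)
Distance: 14.6728

14.6728


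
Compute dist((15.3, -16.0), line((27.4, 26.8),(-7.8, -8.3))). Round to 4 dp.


|cross product| = 1081.85
|line direction| = sqrt(2471.05) = 49.7097
Distance = 1081.85/sqrt(2471.05) = 21.7634

21.7634


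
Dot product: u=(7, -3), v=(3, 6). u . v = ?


u . v = u_x*v_x + u_y*v_y = 7*3 + (-3)*6
= 21 + (-18) = 3

3


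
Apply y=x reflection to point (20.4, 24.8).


Reflection over y=x: (x,y) -> (y,x)
(20.4, 24.8) -> (24.8, 20.4)

(24.8, 20.4)


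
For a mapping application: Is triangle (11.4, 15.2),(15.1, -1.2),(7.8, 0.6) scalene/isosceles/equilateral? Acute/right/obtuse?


Side lengths squared: AB^2=282.65, BC^2=56.53, CA^2=226.12
Sorted: [56.53, 226.12, 282.65]
By sides: Scalene, By angles: Right

Scalene, Right


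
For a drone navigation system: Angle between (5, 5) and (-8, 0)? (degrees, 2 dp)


u.v = -40, |u| = sqrt(50) = 7.0711, |v| = sqrt(64) = 8
cos(theta) = u.v/(|u||v|) = -40/sqrt(3200) = -0.707107
theta = acos(-0.707107) = 135 degrees

135 degrees


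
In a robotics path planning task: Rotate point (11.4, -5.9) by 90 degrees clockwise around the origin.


90° CW: (x,y) -> (y, -x)
(11.4,-5.9) -> (-5.9, -11.4)

(-5.9, -11.4)


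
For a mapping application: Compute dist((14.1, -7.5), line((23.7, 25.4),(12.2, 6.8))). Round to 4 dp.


|cross product| = 199.79
|line direction| = sqrt(478.21) = 21.868
Distance = 199.79/sqrt(478.21) = 9.1362

9.1362


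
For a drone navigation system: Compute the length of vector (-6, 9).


|u| = sqrt((-6)^2 + 9^2) = sqrt(117) = 10.8167

10.8167


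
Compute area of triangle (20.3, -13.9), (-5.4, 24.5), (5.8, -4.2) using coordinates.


Area = |x_A(y_B-y_C) + x_B(y_C-y_A) + x_C(y_A-y_B)|/2
= |582.61 + (-52.38) + (-222.72)|/2
= 307.51/2 = 153.755

153.755


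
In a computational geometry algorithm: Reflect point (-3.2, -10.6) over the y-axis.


Reflection over y-axis: (x,y) -> (-x,y)
(-3.2, -10.6) -> (3.2, -10.6)

(3.2, -10.6)


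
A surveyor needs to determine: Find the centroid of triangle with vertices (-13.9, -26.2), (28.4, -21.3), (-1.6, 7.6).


Centroid = ((x_A+x_B+x_C)/3, (y_A+y_B+y_C)/3)
= (((-13.9)+28.4+(-1.6))/3, ((-26.2)+(-21.3)+7.6)/3)
= (4.3, -13.3)

(4.3, -13.3)


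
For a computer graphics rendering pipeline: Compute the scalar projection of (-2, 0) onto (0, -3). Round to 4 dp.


u.v = 0, |v| = sqrt(9) = 3
Scalar projection = u.v / |v| = 0 / sqrt(9) = 0

0


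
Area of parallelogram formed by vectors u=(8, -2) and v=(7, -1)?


|u x v| = |8*(-1) - (-2)*7|
= |(-8) - (-14)| = 6

6


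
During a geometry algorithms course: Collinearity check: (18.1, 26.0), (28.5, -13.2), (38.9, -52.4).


Cross product: (28.5-18.1)*((-52.4)-26) - ((-13.2)-26)*(38.9-18.1)
= 0

Yes, collinear


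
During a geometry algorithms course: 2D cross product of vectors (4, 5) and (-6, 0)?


u x v = u_x*v_y - u_y*v_x = 4*0 - 5*(-6)
= 0 - (-30) = 30

30


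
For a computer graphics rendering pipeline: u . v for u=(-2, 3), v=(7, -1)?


u . v = u_x*v_x + u_y*v_y = (-2)*7 + 3*(-1)
= (-14) + (-3) = -17

-17


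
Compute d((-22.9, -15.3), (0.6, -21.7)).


dx=23.5, dy=-6.4
d^2 = 23.5^2 + (-6.4)^2 = 593.21
d = sqrt(593.21) = 24.3559

24.3559


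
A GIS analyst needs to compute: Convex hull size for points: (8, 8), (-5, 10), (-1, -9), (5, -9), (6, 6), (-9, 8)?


Convex hull vertices (CCW): (-9, 8), (-1, -9), (5, -9), (8, 8), (-5, 10)
Count = 5

5


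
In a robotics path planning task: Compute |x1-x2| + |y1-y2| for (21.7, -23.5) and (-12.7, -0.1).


|21.7-(-12.7)| + |(-23.5)-(-0.1)| = 34.4 + 23.4 = 57.8

57.8


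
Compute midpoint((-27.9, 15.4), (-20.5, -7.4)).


M = (((-27.9)+(-20.5))/2, (15.4+(-7.4))/2)
= (-24.2, 4)

(-24.2, 4)


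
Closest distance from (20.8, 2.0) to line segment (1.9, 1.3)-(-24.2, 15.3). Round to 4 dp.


Project P onto AB: t = 0 (clamped to [0,1])
Closest point on segment: (1.9, 1.3)
Distance: 18.913

18.913


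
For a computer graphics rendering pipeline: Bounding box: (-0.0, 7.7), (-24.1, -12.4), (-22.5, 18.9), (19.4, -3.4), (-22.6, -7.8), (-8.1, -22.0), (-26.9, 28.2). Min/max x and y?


x range: [-26.9, 19.4]
y range: [-22, 28.2]
Bounding box: (-26.9,-22) to (19.4,28.2)

(-26.9,-22) to (19.4,28.2)


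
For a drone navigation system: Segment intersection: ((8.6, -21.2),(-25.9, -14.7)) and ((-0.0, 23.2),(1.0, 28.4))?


Cross products: d1=-89.12, d2=96.78, d3=-1475.9, d4=-1661.8
d1*d2 < 0 and d3*d4 < 0? no

No, they don't intersect


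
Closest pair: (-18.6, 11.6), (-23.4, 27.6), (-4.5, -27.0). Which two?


d(P0,P1) = 16.7045, d(P0,P2) = 41.0946, d(P1,P2) = 57.7786
Closest: P0 and P1

Closest pair: (-18.6, 11.6) and (-23.4, 27.6), distance = 16.7045


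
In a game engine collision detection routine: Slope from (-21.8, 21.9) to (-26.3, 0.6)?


slope = (y2-y1)/(x2-x1) = (0.6-21.9)/((-26.3)-(-21.8)) = (-21.3)/(-4.5) = 4.7333

4.7333


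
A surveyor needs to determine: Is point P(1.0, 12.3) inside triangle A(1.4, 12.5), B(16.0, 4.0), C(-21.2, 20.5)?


Cross products: AB x AP = -6.32, BC x BP = -61.26, CA x CP = -7.72
All same sign? yes

Yes, inside


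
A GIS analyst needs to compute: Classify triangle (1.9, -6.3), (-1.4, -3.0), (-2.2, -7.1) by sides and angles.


Side lengths squared: AB^2=21.78, BC^2=17.45, CA^2=17.45
Sorted: [17.45, 17.45, 21.78]
By sides: Isosceles, By angles: Acute

Isosceles, Acute


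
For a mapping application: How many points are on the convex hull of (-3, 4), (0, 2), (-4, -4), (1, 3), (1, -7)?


Convex hull vertices (CCW): (-4, -4), (1, -7), (1, 3), (-3, 4)
Count = 4

4


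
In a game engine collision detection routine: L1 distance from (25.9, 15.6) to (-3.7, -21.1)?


|25.9-(-3.7)| + |15.6-(-21.1)| = 29.6 + 36.7 = 66.3

66.3


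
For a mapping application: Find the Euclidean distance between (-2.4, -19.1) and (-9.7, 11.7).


dx=-7.3, dy=30.8
d^2 = (-7.3)^2 + 30.8^2 = 1001.93
d = sqrt(1001.93) = 31.6533

31.6533


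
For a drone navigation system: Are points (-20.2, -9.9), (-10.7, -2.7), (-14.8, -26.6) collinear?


Cross product: ((-10.7)-(-20.2))*((-26.6)-(-9.9)) - ((-2.7)-(-9.9))*((-14.8)-(-20.2))
= -197.53

No, not collinear


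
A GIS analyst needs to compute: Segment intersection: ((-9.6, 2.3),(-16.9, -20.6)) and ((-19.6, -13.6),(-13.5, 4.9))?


Cross products: d1=-88.01, d2=-92.65, d3=-112.93, d4=-108.29
d1*d2 < 0 and d3*d4 < 0? no

No, they don't intersect


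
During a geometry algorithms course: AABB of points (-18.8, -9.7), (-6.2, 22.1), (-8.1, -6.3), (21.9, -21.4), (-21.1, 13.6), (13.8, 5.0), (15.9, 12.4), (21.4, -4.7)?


x range: [-21.1, 21.9]
y range: [-21.4, 22.1]
Bounding box: (-21.1,-21.4) to (21.9,22.1)

(-21.1,-21.4) to (21.9,22.1)


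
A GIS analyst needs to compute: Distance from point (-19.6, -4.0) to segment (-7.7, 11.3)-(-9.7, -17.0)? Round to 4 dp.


Project P onto AB: t = 0.5675 (clamped to [0,1])
Closest point on segment: (-8.835, -4.7608)
Distance: 10.7918

10.7918


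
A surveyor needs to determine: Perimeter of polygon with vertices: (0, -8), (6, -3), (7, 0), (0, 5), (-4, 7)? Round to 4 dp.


Sides: (0, -8)->(6, -3): sqrt(61) = 7.81025, (6, -3)->(7, 0): sqrt(10) = 3.162278, (7, 0)->(0, 5): sqrt(74) = 8.602325, (0, 5)->(-4, 7): sqrt(20) = 4.472136, (-4, 7)->(0, -8): sqrt(241) = 15.524175
Sum = 39.571164
Perimeter = 39.5712

39.5712


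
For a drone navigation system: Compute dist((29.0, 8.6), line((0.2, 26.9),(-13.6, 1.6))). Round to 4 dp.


|cross product| = 981.18
|line direction| = sqrt(830.53) = 28.8189
Distance = 981.18/sqrt(830.53) = 34.0464

34.0464


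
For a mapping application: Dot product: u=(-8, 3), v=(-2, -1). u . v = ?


u . v = u_x*v_x + u_y*v_y = (-8)*(-2) + 3*(-1)
= 16 + (-3) = 13

13


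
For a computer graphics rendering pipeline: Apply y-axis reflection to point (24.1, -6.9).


Reflection over y-axis: (x,y) -> (-x,y)
(24.1, -6.9) -> (-24.1, -6.9)

(-24.1, -6.9)


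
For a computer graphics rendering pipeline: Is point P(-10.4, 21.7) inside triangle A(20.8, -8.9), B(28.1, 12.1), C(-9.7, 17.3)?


Cross products: AB x AP = 878.58, BC x BP = -162.68, CA x CP = 115.86
All same sign? no

No, outside


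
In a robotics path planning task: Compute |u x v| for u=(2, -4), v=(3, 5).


|u x v| = |2*5 - (-4)*3|
= |10 - (-12)| = 22

22


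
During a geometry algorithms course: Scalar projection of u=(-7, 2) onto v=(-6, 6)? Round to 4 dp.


u.v = 54, |v| = sqrt(72) = 8.4853
Scalar projection = u.v / |v| = 54 / sqrt(72) = 6.364

6.364


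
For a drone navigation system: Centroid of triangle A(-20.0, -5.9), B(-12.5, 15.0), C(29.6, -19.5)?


Centroid = ((x_A+x_B+x_C)/3, (y_A+y_B+y_C)/3)
= (((-20)+(-12.5)+29.6)/3, ((-5.9)+15+(-19.5))/3)
= (-0.9667, -3.4667)

(-0.9667, -3.4667)


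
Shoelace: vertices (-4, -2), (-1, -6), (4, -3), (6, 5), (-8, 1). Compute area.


Shoelace sum: ((-4)*(-6) - (-1)*(-2)) + ((-1)*(-3) - 4*(-6)) + (4*5 - 6*(-3)) + (6*1 - (-8)*5) + ((-8)*(-2) - (-4)*1)
= 153
Area = |153|/2 = 76.5

76.5


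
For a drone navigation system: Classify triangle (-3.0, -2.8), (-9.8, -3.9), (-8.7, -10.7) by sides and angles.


Side lengths squared: AB^2=47.45, BC^2=47.45, CA^2=94.9
Sorted: [47.45, 47.45, 94.9]
By sides: Isosceles, By angles: Right

Isosceles, Right


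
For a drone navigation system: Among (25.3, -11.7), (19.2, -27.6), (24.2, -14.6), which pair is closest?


d(P0,P1) = 17.03, d(P0,P2) = 3.1016, d(P1,P2) = 13.9284
Closest: P0 and P2

Closest pair: (25.3, -11.7) and (24.2, -14.6), distance = 3.1016


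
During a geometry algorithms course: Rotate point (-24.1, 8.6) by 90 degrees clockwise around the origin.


90° CW: (x,y) -> (y, -x)
(-24.1,8.6) -> (8.6, 24.1)

(8.6, 24.1)


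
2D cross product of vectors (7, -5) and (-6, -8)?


u x v = u_x*v_y - u_y*v_x = 7*(-8) - (-5)*(-6)
= (-56) - 30 = -86

-86
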